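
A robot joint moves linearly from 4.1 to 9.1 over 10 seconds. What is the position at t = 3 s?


s = t/T = 3/10 = 0.3
p(t) = p0 + (pf-p0)*s
= 4.1 + (9.1 - 4.1) * 0.3
= 5.6


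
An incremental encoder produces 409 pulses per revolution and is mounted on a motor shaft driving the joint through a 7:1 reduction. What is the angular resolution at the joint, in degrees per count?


counts per rev = 409
effective counts at joint = 409 * 7 = 2863
resolution = 360 / 2863
= 0.1257 deg/count


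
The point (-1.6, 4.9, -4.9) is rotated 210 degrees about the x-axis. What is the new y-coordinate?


Rotation about x-axis: y' = y*cos(theta) - z*sin(theta)
= 4.9 * -0.866 - -4.9 * -0.5
= -6.6935


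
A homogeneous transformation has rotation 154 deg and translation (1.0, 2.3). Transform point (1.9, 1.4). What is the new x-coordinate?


x' = cos(theta)*px - sin(theta)*py + tx
= -0.8988*1.9 - 0.4384*1.4 + 1.0
= -1.3214


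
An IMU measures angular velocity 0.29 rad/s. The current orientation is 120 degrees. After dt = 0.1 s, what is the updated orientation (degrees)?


delta_theta = w * dt = 0.29 * 0.1 = 0.029 rad
= 1.6616 deg
theta_new = 120 + 1.6616 = 121.6616 deg


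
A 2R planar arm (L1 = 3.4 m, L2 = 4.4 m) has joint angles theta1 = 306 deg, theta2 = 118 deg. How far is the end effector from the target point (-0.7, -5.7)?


End effector via forward kinematics:
x = L1*cos(t1) + L2*cos(t1+t2) = 3.9273
y = L1*sin(t1) + L2*sin(t1+t2) = 1.204
Distance to target:
d = sqrt((-0.7 - 3.9273)^2 + (-5.7 - 1.204)^2)
= sqrt(21.4119 + 47.6657)
= 8.3113 m


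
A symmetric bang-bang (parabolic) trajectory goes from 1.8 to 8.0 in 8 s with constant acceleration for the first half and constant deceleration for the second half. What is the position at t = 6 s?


Symmetric rest-to-rest: each phase covers (pf-p0)/2 in time T/2. 0.5*a*(T/2)^2 = (pf-p0)/2 => a = 4*(pf-p0)/T^2
a = 4*(8.0-1.8)/8^2 = 0.3875
t = 6 is in the deceleration phase (t > T/2).
p = pf - 0.5*a*(T-t)^2 = 8.0 - 0.5*0.3875*2^2
= 7.225


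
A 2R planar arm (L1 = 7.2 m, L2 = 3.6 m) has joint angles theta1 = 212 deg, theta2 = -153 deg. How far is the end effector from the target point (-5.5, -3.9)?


End effector via forward kinematics:
x = L1*cos(t1) + L2*cos(t1+t2) = -4.2518
y = L1*sin(t1) + L2*sin(t1+t2) = -0.7296
Distance to target:
d = sqrt((-5.5 - -4.2518)^2 + (-3.9 - -0.7296)^2)
= sqrt(1.558 + 10.0513)
= 3.4072 m


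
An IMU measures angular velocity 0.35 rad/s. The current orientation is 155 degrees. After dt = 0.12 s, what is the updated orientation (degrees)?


delta_theta = w * dt = 0.35 * 0.12 = 0.042 rad
= 2.4064 deg
theta_new = 155 + 2.4064 = 157.4064 deg


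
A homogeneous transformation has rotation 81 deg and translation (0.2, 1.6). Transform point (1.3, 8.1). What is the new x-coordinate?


x' = cos(theta)*px - sin(theta)*py + tx
= 0.1564*1.3 - 0.9877*8.1 + 0.2
= -7.5969


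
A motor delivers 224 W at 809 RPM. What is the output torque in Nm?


omega = 809 * 2*pi/60 = 84.7183 rad/s
tau = P / omega = 224 / 84.7183
= 2.6441 Nm


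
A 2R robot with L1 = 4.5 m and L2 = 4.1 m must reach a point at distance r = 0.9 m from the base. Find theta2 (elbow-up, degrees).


cos(theta2) = (r^2 - L1^2 - L2^2) / (2*L1*L2)
cos(theta2) = (0.81 - 20.25 - 16.81) / 36.9
cos(theta2) = -0.982385
theta2 = 169.2299 degrees


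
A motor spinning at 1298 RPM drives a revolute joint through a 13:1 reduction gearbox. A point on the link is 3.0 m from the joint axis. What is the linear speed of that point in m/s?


omega_motor = 1298 * 2*pi/60 = 135.9262 rad/s
omega_joint = omega_motor / 13 = 10.4559 rad/s
v = omega_joint * r = 10.4559 * 3.0
= 31.3676 m/s


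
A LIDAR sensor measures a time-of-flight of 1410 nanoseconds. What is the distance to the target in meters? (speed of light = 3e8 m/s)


tof = 1410 ns = 1.41e-06 s
dist = c * tof / 2
= 3e8 * 1.41e-06 / 2
= 211.5 m


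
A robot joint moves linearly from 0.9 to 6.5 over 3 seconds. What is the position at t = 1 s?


s = t/T = 1/3 = 0.3333
p(t) = p0 + (pf-p0)*s
= 0.9 + (6.5 - 0.9) * 0.3333
= 2.7667


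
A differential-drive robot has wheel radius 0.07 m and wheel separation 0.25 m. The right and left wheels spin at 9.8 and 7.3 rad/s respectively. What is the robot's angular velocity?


vR = r*wR = 0.07*9.8 = 0.686 m/s
vL = r*wL = 0.07*7.3 = 0.511 m/s
v = (vR+vL)/2 = 0.5985 m/s
omega = (vR-vL)/L = 0.7 rad/s
angular velocity = 0.7 rad/s


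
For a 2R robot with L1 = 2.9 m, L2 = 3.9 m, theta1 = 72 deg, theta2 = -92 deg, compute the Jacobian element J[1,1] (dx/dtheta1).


J[1,1] = -L1*sin(t1) - L2*sin(t1+t2)
= -2.9*sin(72) - 3.9*sin(-20)
= -1.4242


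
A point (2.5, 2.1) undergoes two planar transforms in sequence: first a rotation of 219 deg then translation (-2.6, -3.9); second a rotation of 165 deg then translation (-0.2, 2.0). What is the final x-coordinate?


After transform 1:
x1 = cos(219)*2.5 - sin(219)*2.1 + -2.6 = -3.2213
y1 = sin(219)*2.5 + cos(219)*2.1 + -3.9 = -7.1053
After transform 2:
x2 = cos(165)*-3.2213 - sin(165)*-7.1053 + -0.2
= 4.7505


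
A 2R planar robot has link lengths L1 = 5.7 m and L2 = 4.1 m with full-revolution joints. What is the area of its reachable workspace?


r_max = L1 + L2 = 9.8 m
r_min = |L1 - L2| = 1.6 m
Area = pi*(r_max^2 - r_min^2)
= pi*(96.04 - 2.56)
= pi * 93.48
= 293.6761 m^2


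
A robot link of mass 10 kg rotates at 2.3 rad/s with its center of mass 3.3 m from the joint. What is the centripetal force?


F = m * omega^2 * r
= 10 * 2.3^2 * 3.3
= 10 * 5.29 * 3.3
= 174.57 N


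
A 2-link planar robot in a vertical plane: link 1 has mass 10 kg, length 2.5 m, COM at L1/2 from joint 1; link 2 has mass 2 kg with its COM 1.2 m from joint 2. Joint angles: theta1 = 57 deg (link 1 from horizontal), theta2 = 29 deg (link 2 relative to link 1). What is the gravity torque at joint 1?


Horizontal distance from joint 1 to link-1 COM:
  x_c1 = (L1/2)*cos(t1) = 1.25 * 0.5446 = 0.6808 m
Horizontal distance from joint 1 to link-2 COM:
  x_c2 = L1*cos(t1) + Lc2*cos(t1+t2)
       = 2.5*0.5446 + 1.2*0.0698 = 1.4453 m
tau1 = m1*g*x_c1 + m2*g*x_c2
     = 10*9.81*0.6808 + 2*9.81*1.4453
     = 66.7864 + 28.3569
     = 95.1433 Nm


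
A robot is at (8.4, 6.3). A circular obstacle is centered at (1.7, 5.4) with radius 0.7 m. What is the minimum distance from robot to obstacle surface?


center_dist = sqrt((8.4-1.7)^2 + (6.3-5.4)^2)
= sqrt(44.89 + 0.81)
= 6.7602
min_dist = center_dist - radius = 6.7602 - 0.7 = 6.0602 m


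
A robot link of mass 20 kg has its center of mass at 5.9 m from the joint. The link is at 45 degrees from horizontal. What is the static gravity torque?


tau = m*g*L*cos(angle)
= 20 * 9.81 * 5.9 * cos(45 deg)
= 20 * 9.81 * 5.9 * 0.7071
= 818.5327 Nm


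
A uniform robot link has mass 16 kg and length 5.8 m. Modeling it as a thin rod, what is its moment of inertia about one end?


I = (1/3) * m * L^2
= (1/3) * 16 * 5.8^2
= 0.333333 * 16 * 33.64
= 179.4133 kg*m^2


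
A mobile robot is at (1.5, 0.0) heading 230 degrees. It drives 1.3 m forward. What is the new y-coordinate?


y_new = y0 + d*sin(theta)
= 0.0 + 1.3*sin(230)
= 0.0 + -0.9959
= -0.9959


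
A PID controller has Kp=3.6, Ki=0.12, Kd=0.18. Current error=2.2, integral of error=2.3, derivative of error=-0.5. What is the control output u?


u = Kp*e + Ki*int(e) + Kd*de/dt
= 3.6*2.2 + 0.12*2.3 + 0.18*(-0.5)
= 7.92 + 0.276 + -0.09
= 8.106


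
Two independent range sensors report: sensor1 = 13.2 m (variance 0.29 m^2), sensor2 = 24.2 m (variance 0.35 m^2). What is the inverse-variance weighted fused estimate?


w1 = (1/var1) / (1/var1 + 1/var2)
   = 3.4483 / (3.4483 + 2.8571) = 0.5469
w2 = 1 - w1 = 0.4531
fused = w1*s1 + w2*s2 = 7.2188 + 10.9656
= 18.1844 m


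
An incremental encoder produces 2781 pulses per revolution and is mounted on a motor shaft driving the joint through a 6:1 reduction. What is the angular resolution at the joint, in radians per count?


counts per rev = 2781
effective counts at joint = 2781 * 6 = 16686
resolution = 2*pi / 16686
= 3.7655e-04 rad/count


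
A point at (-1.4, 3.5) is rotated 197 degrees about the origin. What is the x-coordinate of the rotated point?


x' = x*cos(theta) - y*sin(theta)
cos(197 deg) = -0.9563, sin(197 deg) = -0.2924
x' = -1.4 * -0.9563 - 3.5 * -0.2924
= 1.3388 - -1.0233
= 2.3621


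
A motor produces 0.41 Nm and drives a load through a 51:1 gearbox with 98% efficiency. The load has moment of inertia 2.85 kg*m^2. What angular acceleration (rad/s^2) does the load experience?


tau_out = tau_motor * N * eta
= 0.41 * 51 * 0.98 = 20.4918 Nm
alpha = tau_out / I = 20.4918 / 2.85
= 7.1901 rad/s^2


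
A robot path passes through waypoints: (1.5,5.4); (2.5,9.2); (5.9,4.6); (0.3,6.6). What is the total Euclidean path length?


Segment lengths:
  seg1 = sqrt((1.0)^2 + (3.8)^2) = 3.9294
  seg2 = sqrt((3.4)^2 + (-4.6)^2) = 5.7201
  seg3 = sqrt((-5.6)^2 + (2.0)^2) = 5.9464
Total = 15.5959


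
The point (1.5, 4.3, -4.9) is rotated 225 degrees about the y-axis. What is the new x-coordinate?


Rotation about y-axis: x' = x*cos(theta) + z*sin(theta)
= 1.5 * -0.7071 + -4.9 * -0.7071
= 2.4042


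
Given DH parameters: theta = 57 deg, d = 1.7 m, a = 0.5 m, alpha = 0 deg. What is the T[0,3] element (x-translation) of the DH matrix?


T[0,3] = a * cos(theta)
= 0.5 * cos(57 deg)
= 0.5 * 0.5446
= 0.2723


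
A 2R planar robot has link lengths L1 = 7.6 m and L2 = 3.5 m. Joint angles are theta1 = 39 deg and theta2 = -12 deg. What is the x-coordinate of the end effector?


Convert angles to radians: theta1 = 0.6807, theta2 = -0.2094
x = L1*cos(theta1) + L2*cos(theta1+theta2)
x = 5.9063 + 3.1185
x = 9.0248


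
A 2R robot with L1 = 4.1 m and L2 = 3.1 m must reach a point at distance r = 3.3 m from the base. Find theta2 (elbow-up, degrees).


cos(theta2) = (r^2 - L1^2 - L2^2) / (2*L1*L2)
cos(theta2) = (10.89 - 16.81 - 9.61) / 25.42
cos(theta2) = -0.610936
theta2 = 127.6572 degrees


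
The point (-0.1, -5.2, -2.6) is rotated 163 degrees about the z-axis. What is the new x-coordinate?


Rotation about z-axis: x' = x*cos(theta) - y*sin(theta)
= -0.1 * -0.9563 - -5.2 * 0.2924
= 1.616


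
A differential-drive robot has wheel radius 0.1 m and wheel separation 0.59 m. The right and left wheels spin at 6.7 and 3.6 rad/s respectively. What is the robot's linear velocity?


vR = r*wR = 0.1*6.7 = 0.67 m/s
vL = r*wL = 0.1*3.6 = 0.36 m/s
v = (vR+vL)/2 = 0.515 m/s
omega = (vR-vL)/L = 0.5254 rad/s
linear velocity = 0.515 m/s


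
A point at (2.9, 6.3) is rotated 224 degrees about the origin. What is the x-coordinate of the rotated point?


x' = x*cos(theta) - y*sin(theta)
cos(224 deg) = -0.7193, sin(224 deg) = -0.6947
x' = 2.9 * -0.7193 - 6.3 * -0.6947
= -2.0861 - -4.3763
= 2.2903


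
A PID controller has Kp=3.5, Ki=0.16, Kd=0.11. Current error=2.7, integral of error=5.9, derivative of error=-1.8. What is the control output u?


u = Kp*e + Ki*int(e) + Kd*de/dt
= 3.5*2.7 + 0.16*5.9 + 0.11*(-1.8)
= 9.45 + 0.944 + -0.198
= 10.196


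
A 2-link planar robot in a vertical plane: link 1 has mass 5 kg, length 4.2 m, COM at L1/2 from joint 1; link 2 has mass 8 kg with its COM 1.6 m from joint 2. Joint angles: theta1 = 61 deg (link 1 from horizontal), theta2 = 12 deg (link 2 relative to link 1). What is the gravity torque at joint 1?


Horizontal distance from joint 1 to link-1 COM:
  x_c1 = (L1/2)*cos(t1) = 2.1 * 0.4848 = 1.0181 m
Horizontal distance from joint 1 to link-2 COM:
  x_c2 = L1*cos(t1) + Lc2*cos(t1+t2)
       = 4.2*0.4848 + 1.6*0.2924 = 2.504 m
tau1 = m1*g*x_c1 + m2*g*x_c2
     = 5*9.81*1.0181 + 8*9.81*2.504
     = 49.9378 + 196.5135
     = 246.4514 Nm


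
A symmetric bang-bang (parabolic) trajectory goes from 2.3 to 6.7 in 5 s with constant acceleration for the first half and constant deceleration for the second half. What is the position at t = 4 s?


Symmetric rest-to-rest: each phase covers (pf-p0)/2 in time T/2. 0.5*a*(T/2)^2 = (pf-p0)/2 => a = 4*(pf-p0)/T^2
a = 4*(6.7-2.3)/5^2 = 0.704
t = 4 is in the deceleration phase (t > T/2).
p = pf - 0.5*a*(T-t)^2 = 6.7 - 0.5*0.704*1^2
= 6.348


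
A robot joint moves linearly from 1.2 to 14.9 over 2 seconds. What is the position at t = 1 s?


s = t/T = 1/2 = 0.5
p(t) = p0 + (pf-p0)*s
= 1.2 + (14.9 - 1.2) * 0.5
= 8.05


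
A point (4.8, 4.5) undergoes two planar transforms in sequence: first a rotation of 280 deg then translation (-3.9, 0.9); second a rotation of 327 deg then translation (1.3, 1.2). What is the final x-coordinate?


After transform 1:
x1 = cos(280)*4.8 - sin(280)*4.5 + -3.9 = 1.3651
y1 = sin(280)*4.8 + cos(280)*4.5 + 0.9 = -3.0457
After transform 2:
x2 = cos(327)*1.3651 - sin(327)*-3.0457 + 1.3
= 0.7861


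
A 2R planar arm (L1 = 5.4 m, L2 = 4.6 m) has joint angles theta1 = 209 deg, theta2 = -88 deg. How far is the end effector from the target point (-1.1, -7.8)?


End effector via forward kinematics:
x = L1*cos(t1) + L2*cos(t1+t2) = -7.0921
y = L1*sin(t1) + L2*sin(t1+t2) = 1.325
Distance to target:
d = sqrt((-1.1 - -7.0921)^2 + (-7.8 - 1.325)^2)
= sqrt(35.9055 + 83.2656)
= 10.9166 m


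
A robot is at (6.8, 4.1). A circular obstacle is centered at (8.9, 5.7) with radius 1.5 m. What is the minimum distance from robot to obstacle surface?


center_dist = sqrt((6.8-8.9)^2 + (4.1-5.7)^2)
= sqrt(4.41 + 2.56)
= 2.6401
min_dist = center_dist - radius = 2.6401 - 1.5 = 1.1401 m


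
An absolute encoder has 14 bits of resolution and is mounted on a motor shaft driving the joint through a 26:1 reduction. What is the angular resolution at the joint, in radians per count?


counts = 2^14 = 16384
effective counts at joint = 16384 * 26 = 425984
resolution = 2*pi / 425984
= 1.4750e-05 rad/count


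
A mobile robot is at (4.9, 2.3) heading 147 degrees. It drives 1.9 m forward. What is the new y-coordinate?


y_new = y0 + d*sin(theta)
= 2.3 + 1.9*sin(147)
= 2.3 + 1.0348
= 3.3348


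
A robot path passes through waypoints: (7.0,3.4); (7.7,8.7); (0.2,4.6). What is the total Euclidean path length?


Segment lengths:
  seg1 = sqrt((0.7)^2 + (5.3)^2) = 5.346
  seg2 = sqrt((-7.5)^2 + (-4.1)^2) = 8.5475
Total = 13.8935


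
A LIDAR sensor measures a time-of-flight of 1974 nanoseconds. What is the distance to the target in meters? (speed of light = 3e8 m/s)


tof = 1974 ns = 1.974e-06 s
dist = c * tof / 2
= 3e8 * 1.974e-06 / 2
= 296.1 m


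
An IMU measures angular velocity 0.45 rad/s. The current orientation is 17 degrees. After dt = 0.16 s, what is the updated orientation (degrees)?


delta_theta = w * dt = 0.45 * 0.16 = 0.072 rad
= 4.1253 deg
theta_new = 17 + 4.1253 = 21.1253 deg


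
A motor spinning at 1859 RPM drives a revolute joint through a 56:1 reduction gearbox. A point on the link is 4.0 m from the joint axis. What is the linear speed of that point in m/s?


omega_motor = 1859 * 2*pi/60 = 194.674 rad/s
omega_joint = omega_motor / 56 = 3.4763 rad/s
v = omega_joint * r = 3.4763 * 4.0
= 13.9053 m/s


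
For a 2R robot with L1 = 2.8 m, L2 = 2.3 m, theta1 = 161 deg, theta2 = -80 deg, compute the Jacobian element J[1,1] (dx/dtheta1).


J[1,1] = -L1*sin(t1) - L2*sin(t1+t2)
= -2.8*sin(161) - 2.3*sin(81)
= -3.1833


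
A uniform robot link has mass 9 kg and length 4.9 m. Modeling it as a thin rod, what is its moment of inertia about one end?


I = (1/3) * m * L^2
= (1/3) * 9 * 4.9^2
= 0.333333 * 9 * 24.01
= 72.03 kg*m^2


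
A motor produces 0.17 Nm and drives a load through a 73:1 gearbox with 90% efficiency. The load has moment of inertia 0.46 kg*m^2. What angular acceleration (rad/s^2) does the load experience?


tau_out = tau_motor * N * eta
= 0.17 * 73 * 0.9 = 11.169 Nm
alpha = tau_out / I = 11.169 / 0.46
= 24.2804 rad/s^2


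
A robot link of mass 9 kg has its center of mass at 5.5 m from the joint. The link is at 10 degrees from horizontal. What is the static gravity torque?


tau = m*g*L*cos(angle)
= 9 * 9.81 * 5.5 * cos(10 deg)
= 9 * 9.81 * 5.5 * 0.9848
= 478.2177 Nm


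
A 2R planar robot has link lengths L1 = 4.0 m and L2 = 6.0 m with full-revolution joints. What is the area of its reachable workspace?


r_max = L1 + L2 = 10.0 m
r_min = |L1 - L2| = 2.0 m
Area = pi*(r_max^2 - r_min^2)
= pi*(100.0 - 4.0)
= pi * 96.0
= 301.5929 m^2


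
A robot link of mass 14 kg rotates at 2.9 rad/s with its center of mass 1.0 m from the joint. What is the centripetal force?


F = m * omega^2 * r
= 14 * 2.9^2 * 1.0
= 14 * 8.41 * 1.0
= 117.74 N


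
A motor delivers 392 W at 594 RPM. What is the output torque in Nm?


omega = 594 * 2*pi/60 = 62.2035 rad/s
tau = P / omega = 392 / 62.2035
= 6.3019 Nm


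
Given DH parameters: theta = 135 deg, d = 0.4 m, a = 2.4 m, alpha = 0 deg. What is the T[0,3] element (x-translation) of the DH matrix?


T[0,3] = a * cos(theta)
= 2.4 * cos(135 deg)
= 2.4 * -0.7071
= -1.6971


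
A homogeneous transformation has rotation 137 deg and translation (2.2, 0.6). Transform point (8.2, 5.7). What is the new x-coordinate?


x' = cos(theta)*px - sin(theta)*py + tx
= -0.7314*8.2 - 0.682*5.7 + 2.2
= -7.6845


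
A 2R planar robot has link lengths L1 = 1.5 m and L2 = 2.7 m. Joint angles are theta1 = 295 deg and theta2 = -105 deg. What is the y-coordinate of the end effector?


Convert angles to radians: theta1 = 5.1487, theta2 = -1.8326
y = L1*sin(theta1) + L2*sin(theta1+theta2)
y = -1.3595 + -0.4689
y = -1.8283


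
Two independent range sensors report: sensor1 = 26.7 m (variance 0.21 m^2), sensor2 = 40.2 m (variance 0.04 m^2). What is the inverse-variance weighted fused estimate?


w1 = (1/var1) / (1/var1 + 1/var2)
   = 4.7619 / (4.7619 + 25.0) = 0.16
w2 = 1 - w1 = 0.84
fused = w1*s1 + w2*s2 = 4.272 + 33.768
= 38.04 m


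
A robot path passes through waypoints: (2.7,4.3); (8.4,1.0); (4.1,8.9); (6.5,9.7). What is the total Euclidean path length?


Segment lengths:
  seg1 = sqrt((5.7)^2 + (-3.3)^2) = 6.5863
  seg2 = sqrt((-4.3)^2 + (7.9)^2) = 8.9944
  seg3 = sqrt((2.4)^2 + (0.8)^2) = 2.5298
Total = 18.1106


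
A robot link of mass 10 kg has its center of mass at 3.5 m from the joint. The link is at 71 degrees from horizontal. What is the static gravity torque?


tau = m*g*L*cos(angle)
= 10 * 9.81 * 3.5 * cos(71 deg)
= 10 * 9.81 * 3.5 * 0.3256
= 111.7838 Nm


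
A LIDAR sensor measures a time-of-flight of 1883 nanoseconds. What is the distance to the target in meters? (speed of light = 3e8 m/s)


tof = 1883 ns = 1.883e-06 s
dist = c * tof / 2
= 3e8 * 1.883e-06 / 2
= 282.45 m


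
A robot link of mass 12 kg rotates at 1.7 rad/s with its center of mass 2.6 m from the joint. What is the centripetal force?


F = m * omega^2 * r
= 12 * 1.7^2 * 2.6
= 12 * 2.89 * 2.6
= 90.168 N


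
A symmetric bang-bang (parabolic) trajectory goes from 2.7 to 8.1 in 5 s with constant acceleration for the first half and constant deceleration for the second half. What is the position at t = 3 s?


Symmetric rest-to-rest: each phase covers (pf-p0)/2 in time T/2. 0.5*a*(T/2)^2 = (pf-p0)/2 => a = 4*(pf-p0)/T^2
a = 4*(8.1-2.7)/5^2 = 0.864
t = 3 is in the deceleration phase (t > T/2).
p = pf - 0.5*a*(T-t)^2 = 8.1 - 0.5*0.864*2^2
= 6.372


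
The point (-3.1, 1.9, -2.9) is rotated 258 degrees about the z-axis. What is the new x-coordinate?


Rotation about z-axis: x' = x*cos(theta) - y*sin(theta)
= -3.1 * -0.2079 - 1.9 * -0.9781
= 2.503


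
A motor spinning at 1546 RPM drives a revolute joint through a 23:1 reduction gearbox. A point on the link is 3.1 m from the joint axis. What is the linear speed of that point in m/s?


omega_motor = 1546 * 2*pi/60 = 161.8967 rad/s
omega_joint = omega_motor / 23 = 7.039 rad/s
v = omega_joint * r = 7.039 * 3.1
= 21.8209 m/s


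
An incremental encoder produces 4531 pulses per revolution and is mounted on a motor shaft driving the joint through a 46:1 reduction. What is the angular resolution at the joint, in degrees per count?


counts per rev = 4531
effective counts at joint = 4531 * 46 = 208426
resolution = 360 / 208426
= 0.0017 deg/count


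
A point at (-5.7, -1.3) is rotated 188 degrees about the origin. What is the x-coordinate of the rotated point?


x' = x*cos(theta) - y*sin(theta)
cos(188 deg) = -0.9903, sin(188 deg) = -0.1392
x' = -5.7 * -0.9903 - -1.3 * -0.1392
= 5.6445 - 0.1809
= 5.4636


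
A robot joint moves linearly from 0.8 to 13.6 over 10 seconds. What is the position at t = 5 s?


s = t/T = 5/10 = 0.5
p(t) = p0 + (pf-p0)*s
= 0.8 + (13.6 - 0.8) * 0.5
= 7.2


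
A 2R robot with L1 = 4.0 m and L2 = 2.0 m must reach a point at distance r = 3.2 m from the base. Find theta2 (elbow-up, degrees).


cos(theta2) = (r^2 - L1^2 - L2^2) / (2*L1*L2)
cos(theta2) = (10.24 - 16.0 - 4.0) / 16.0
cos(theta2) = -0.61
theta2 = 127.5895 degrees


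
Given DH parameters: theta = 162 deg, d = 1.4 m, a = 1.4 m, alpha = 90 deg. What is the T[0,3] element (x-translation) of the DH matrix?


T[0,3] = a * cos(theta)
= 1.4 * cos(162 deg)
= 1.4 * -0.9511
= -1.3315


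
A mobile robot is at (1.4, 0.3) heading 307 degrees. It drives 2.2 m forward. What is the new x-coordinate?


x_new = x0 + d*cos(theta)
= 1.4 + 2.2*cos(307)
= 1.4 + 1.324
= 2.724


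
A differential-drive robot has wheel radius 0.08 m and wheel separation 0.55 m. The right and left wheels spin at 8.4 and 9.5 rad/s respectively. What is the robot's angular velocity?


vR = r*wR = 0.08*8.4 = 0.672 m/s
vL = r*wL = 0.08*9.5 = 0.76 m/s
v = (vR+vL)/2 = 0.716 m/s
omega = (vR-vL)/L = -0.16 rad/s
angular velocity = -0.16 rad/s


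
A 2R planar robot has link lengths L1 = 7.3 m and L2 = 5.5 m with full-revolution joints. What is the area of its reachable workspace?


r_max = L1 + L2 = 12.8 m
r_min = |L1 - L2| = 1.8 m
Area = pi*(r_max^2 - r_min^2)
= pi*(163.84 - 3.24)
= pi * 160.6
= 504.5398 m^2


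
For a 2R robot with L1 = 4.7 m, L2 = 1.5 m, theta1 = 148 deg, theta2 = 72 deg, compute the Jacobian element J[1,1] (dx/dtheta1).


J[1,1] = -L1*sin(t1) - L2*sin(t1+t2)
= -4.7*sin(148) - 1.5*sin(220)
= -1.5264


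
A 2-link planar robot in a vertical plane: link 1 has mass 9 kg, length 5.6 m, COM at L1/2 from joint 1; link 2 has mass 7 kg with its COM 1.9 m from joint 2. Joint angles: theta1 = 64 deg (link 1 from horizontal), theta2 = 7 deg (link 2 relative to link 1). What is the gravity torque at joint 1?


Horizontal distance from joint 1 to link-1 COM:
  x_c1 = (L1/2)*cos(t1) = 2.8 * 0.4384 = 1.2274 m
Horizontal distance from joint 1 to link-2 COM:
  x_c2 = L1*cos(t1) + Lc2*cos(t1+t2)
       = 5.6*0.4384 + 1.9*0.3256 = 3.0735 m
tau1 = m1*g*x_c1 + m2*g*x_c2
     = 9*9.81*1.2274 + 7*9.81*3.0735
     = 108.3706 + 211.0544
     = 319.425 Nm


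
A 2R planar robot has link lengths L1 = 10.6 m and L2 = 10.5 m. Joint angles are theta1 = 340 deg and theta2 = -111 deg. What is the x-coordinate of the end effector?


Convert angles to radians: theta1 = 5.9341, theta2 = -1.9373
x = L1*cos(theta1) + L2*cos(theta1+theta2)
x = 9.9607 + -6.8886
x = 3.0721


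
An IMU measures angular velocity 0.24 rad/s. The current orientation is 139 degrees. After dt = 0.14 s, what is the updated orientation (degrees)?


delta_theta = w * dt = 0.24 * 0.14 = 0.0336 rad
= 1.9251 deg
theta_new = 139 + 1.9251 = 140.9251 deg


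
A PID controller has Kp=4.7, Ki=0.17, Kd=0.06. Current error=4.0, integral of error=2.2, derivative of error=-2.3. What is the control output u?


u = Kp*e + Ki*int(e) + Kd*de/dt
= 4.7*4.0 + 0.17*2.2 + 0.06*(-2.3)
= 18.8 + 0.374 + -0.138
= 19.036


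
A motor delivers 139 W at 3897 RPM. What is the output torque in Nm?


omega = 3897 * 2*pi/60 = 408.0929 rad/s
tau = P / omega = 139 / 408.0929
= 0.3406 Nm


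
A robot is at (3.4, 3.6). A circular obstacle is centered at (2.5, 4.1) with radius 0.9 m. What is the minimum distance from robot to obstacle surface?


center_dist = sqrt((3.4-2.5)^2 + (3.6-4.1)^2)
= sqrt(0.81 + 0.25)
= 1.0296
min_dist = center_dist - radius = 1.0296 - 0.9 = 0.1296 m


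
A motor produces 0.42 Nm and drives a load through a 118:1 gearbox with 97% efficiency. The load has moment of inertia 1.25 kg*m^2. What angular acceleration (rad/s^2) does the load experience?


tau_out = tau_motor * N * eta
= 0.42 * 118 * 0.97 = 48.0732 Nm
alpha = tau_out / I = 48.0732 / 1.25
= 38.4586 rad/s^2


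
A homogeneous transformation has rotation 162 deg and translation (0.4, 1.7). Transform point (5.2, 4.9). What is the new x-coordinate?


x' = cos(theta)*px - sin(theta)*py + tx
= -0.9511*5.2 - 0.309*4.9 + 0.4
= -6.0597


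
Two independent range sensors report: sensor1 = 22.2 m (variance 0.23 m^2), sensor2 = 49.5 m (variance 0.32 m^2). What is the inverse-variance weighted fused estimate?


w1 = (1/var1) / (1/var1 + 1/var2)
   = 4.3478 / (4.3478 + 3.125) = 0.5818
w2 = 1 - w1 = 0.4182
fused = w1*s1 + w2*s2 = 12.9164 + 20.7
= 33.6164 m


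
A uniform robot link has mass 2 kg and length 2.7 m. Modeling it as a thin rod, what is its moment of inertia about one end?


I = (1/3) * m * L^2
= (1/3) * 2 * 2.7^2
= 0.333333 * 2 * 7.29
= 4.86 kg*m^2


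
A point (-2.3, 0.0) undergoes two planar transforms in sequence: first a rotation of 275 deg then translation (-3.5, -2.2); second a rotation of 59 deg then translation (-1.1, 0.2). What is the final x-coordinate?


After transform 1:
x1 = cos(275)*-2.3 - sin(275)*0.0 + -3.5 = -3.7005
y1 = sin(275)*-2.3 + cos(275)*0.0 + -2.2 = 0.0912
After transform 2:
x2 = cos(59)*-3.7005 - sin(59)*0.0912 + -1.1
= -3.0841


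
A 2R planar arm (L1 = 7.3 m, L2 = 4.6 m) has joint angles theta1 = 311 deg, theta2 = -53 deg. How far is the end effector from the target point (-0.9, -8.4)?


End effector via forward kinematics:
x = L1*cos(t1) + L2*cos(t1+t2) = 3.8328
y = L1*sin(t1) + L2*sin(t1+t2) = -10.0089
Distance to target:
d = sqrt((-0.9 - 3.8328)^2 + (-8.4 - -10.0089)^2)
= sqrt(22.3997 + 2.5884)
= 4.9988 m


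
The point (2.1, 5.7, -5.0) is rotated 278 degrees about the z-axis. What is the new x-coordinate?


Rotation about z-axis: x' = x*cos(theta) - y*sin(theta)
= 2.1 * 0.1392 - 5.7 * -0.9903
= 5.9368


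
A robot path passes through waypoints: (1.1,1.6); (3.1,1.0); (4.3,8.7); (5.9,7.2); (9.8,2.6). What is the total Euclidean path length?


Segment lengths:
  seg1 = sqrt((2.0)^2 + (-0.6)^2) = 2.0881
  seg2 = sqrt((1.2)^2 + (7.7)^2) = 7.7929
  seg3 = sqrt((1.6)^2 + (-1.5)^2) = 2.1932
  seg4 = sqrt((3.9)^2 + (-4.6)^2) = 6.0308
Total = 18.1049


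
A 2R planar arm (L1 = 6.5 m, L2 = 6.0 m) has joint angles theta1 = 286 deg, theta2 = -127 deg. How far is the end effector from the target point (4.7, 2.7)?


End effector via forward kinematics:
x = L1*cos(t1) + L2*cos(t1+t2) = -3.8098
y = L1*sin(t1) + L2*sin(t1+t2) = -4.098
Distance to target:
d = sqrt((4.7 - -3.8098)^2 + (2.7 - -4.098)^2)
= sqrt(72.4174 + 46.2127)
= 10.8917 m


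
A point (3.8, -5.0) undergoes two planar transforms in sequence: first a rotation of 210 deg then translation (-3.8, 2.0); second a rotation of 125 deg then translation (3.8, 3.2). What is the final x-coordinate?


After transform 1:
x1 = cos(210)*3.8 - sin(210)*-5.0 + -3.8 = -9.5909
y1 = sin(210)*3.8 + cos(210)*-5.0 + 2.0 = 4.4301
After transform 2:
x2 = cos(125)*-9.5909 - sin(125)*4.4301 + 3.8
= 5.6722


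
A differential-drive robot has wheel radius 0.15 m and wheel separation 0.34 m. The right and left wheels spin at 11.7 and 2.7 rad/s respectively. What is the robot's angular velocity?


vR = r*wR = 0.15*11.7 = 1.755 m/s
vL = r*wL = 0.15*2.7 = 0.405 m/s
v = (vR+vL)/2 = 1.08 m/s
omega = (vR-vL)/L = 3.9706 rad/s
angular velocity = 3.9706 rad/s


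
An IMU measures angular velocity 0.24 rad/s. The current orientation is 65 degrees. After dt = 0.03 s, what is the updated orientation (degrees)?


delta_theta = w * dt = 0.24 * 0.03 = 0.0072 rad
= 0.4125 deg
theta_new = 65 + 0.4125 = 65.4125 deg


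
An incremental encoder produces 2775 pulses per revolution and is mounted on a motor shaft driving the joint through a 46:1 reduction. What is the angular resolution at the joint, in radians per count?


counts per rev = 2775
effective counts at joint = 2775 * 46 = 127650
resolution = 2*pi / 127650
= 4.9222e-05 rad/count


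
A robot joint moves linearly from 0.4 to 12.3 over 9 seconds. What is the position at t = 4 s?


s = t/T = 4/9 = 0.4444
p(t) = p0 + (pf-p0)*s
= 0.4 + (12.3 - 0.4) * 0.4444
= 5.6889


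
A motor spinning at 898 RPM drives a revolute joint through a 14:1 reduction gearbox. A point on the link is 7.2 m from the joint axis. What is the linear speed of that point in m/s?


omega_motor = 898 * 2*pi/60 = 94.0383 rad/s
omega_joint = omega_motor / 14 = 6.717 rad/s
v = omega_joint * r = 6.717 * 7.2
= 48.3626 m/s


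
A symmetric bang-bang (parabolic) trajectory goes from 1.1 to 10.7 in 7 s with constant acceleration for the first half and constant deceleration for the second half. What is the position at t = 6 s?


Symmetric rest-to-rest: each phase covers (pf-p0)/2 in time T/2. 0.5*a*(T/2)^2 = (pf-p0)/2 => a = 4*(pf-p0)/T^2
a = 4*(10.7-1.1)/7^2 = 0.7837
t = 6 is in the deceleration phase (t > T/2).
p = pf - 0.5*a*(T-t)^2 = 10.7 - 0.5*0.7837*1^2
= 10.3082


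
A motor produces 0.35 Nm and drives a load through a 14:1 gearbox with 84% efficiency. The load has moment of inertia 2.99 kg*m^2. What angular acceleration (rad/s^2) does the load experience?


tau_out = tau_motor * N * eta
= 0.35 * 14 * 0.84 = 4.116 Nm
alpha = tau_out / I = 4.116 / 2.99
= 1.3766 rad/s^2


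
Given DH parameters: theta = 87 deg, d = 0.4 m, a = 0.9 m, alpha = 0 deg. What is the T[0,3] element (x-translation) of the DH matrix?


T[0,3] = a * cos(theta)
= 0.9 * cos(87 deg)
= 0.9 * 0.0523
= 0.0471


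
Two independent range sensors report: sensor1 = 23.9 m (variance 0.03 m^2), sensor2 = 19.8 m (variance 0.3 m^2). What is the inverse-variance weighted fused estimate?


w1 = (1/var1) / (1/var1 + 1/var2)
   = 33.3333 / (33.3333 + 3.3333) = 0.9091
w2 = 1 - w1 = 0.0909
fused = w1*s1 + w2*s2 = 21.7273 + 1.8
= 23.5273 m


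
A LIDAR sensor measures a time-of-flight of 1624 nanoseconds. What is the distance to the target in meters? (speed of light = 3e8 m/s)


tof = 1624 ns = 1.624e-06 s
dist = c * tof / 2
= 3e8 * 1.624e-06 / 2
= 243.6 m


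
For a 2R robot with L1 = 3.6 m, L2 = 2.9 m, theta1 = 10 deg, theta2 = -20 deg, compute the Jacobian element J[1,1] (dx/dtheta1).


J[1,1] = -L1*sin(t1) - L2*sin(t1+t2)
= -3.6*sin(10) - 2.9*sin(-10)
= -0.1216


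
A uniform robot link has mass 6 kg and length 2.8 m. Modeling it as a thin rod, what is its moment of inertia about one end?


I = (1/3) * m * L^2
= (1/3) * 6 * 2.8^2
= 0.333333 * 6 * 7.84
= 15.68 kg*m^2


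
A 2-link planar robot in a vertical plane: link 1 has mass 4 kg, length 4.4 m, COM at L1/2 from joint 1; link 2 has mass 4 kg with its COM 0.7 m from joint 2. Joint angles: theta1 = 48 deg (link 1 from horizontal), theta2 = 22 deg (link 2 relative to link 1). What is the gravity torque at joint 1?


Horizontal distance from joint 1 to link-1 COM:
  x_c1 = (L1/2)*cos(t1) = 2.2 * 0.6691 = 1.4721 m
Horizontal distance from joint 1 to link-2 COM:
  x_c2 = L1*cos(t1) + Lc2*cos(t1+t2)
       = 4.4*0.6691 + 0.7*0.342 = 3.1836 m
tau1 = m1*g*x_c1 + m2*g*x_c2
     = 4*9.81*1.4721 + 4*9.81*3.1836
     = 57.7647 + 124.924
     = 182.6887 Nm


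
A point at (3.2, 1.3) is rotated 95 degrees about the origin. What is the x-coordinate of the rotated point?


x' = x*cos(theta) - y*sin(theta)
cos(95 deg) = -0.0872, sin(95 deg) = 0.9962
x' = 3.2 * -0.0872 - 1.3 * 0.9962
= -0.2789 - 1.2951
= -1.574


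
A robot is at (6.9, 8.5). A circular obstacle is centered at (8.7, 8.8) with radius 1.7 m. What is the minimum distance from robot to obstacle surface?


center_dist = sqrt((6.9-8.7)^2 + (8.5-8.8)^2)
= sqrt(3.24 + 0.09)
= 1.8248
min_dist = center_dist - radius = 1.8248 - 1.7 = 0.1248 m


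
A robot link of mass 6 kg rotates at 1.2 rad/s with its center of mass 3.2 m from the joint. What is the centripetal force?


F = m * omega^2 * r
= 6 * 1.2^2 * 3.2
= 6 * 1.44 * 3.2
= 27.648 N


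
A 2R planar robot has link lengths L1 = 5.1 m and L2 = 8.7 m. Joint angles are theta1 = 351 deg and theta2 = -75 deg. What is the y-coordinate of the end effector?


Convert angles to radians: theta1 = 6.1261, theta2 = -1.309
y = L1*sin(theta1) + L2*sin(theta1+theta2)
y = -0.7978 + -8.6523
y = -9.4502


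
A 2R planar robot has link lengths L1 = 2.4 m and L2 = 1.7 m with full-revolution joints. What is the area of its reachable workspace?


r_max = L1 + L2 = 4.1 m
r_min = |L1 - L2| = 0.7 m
Area = pi*(r_max^2 - r_min^2)
= pi*(16.81 - 0.49)
= pi * 16.32
= 51.2708 m^2


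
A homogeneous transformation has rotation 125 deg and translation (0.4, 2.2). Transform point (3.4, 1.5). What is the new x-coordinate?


x' = cos(theta)*px - sin(theta)*py + tx
= -0.5736*3.4 - 0.8192*1.5 + 0.4
= -2.7789


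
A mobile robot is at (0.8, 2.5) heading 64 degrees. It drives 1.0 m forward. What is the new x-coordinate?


x_new = x0 + d*cos(theta)
= 0.8 + 1.0*cos(64)
= 0.8 + 0.4384
= 1.2384


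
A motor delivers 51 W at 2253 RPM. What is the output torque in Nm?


omega = 2253 * 2*pi/60 = 235.9336 rad/s
tau = P / omega = 51 / 235.9336
= 0.2162 Nm


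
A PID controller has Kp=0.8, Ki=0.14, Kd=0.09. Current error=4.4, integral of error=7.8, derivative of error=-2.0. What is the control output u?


u = Kp*e + Ki*int(e) + Kd*de/dt
= 0.8*4.4 + 0.14*7.8 + 0.09*(-2.0)
= 3.52 + 1.092 + -0.18
= 4.432


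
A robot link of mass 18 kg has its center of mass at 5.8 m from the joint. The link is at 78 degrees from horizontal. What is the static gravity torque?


tau = m*g*L*cos(angle)
= 18 * 9.81 * 5.8 * cos(78 deg)
= 18 * 9.81 * 5.8 * 0.2079
= 212.9357 Nm


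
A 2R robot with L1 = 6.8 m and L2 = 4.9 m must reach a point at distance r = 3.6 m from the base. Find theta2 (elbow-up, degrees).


cos(theta2) = (r^2 - L1^2 - L2^2) / (2*L1*L2)
cos(theta2) = (12.96 - 46.24 - 24.01) / 66.64
cos(theta2) = -0.859694
theta2 = 149.2822 degrees


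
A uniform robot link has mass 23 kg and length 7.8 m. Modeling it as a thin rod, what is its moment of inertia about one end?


I = (1/3) * m * L^2
= (1/3) * 23 * 7.8^2
= 0.333333 * 23 * 60.84
= 466.44 kg*m^2


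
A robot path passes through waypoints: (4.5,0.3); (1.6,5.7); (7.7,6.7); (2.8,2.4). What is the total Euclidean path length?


Segment lengths:
  seg1 = sqrt((-2.9)^2 + (5.4)^2) = 6.1294
  seg2 = sqrt((6.1)^2 + (1.0)^2) = 6.1814
  seg3 = sqrt((-4.9)^2 + (-4.3)^2) = 6.5192
Total = 18.8301


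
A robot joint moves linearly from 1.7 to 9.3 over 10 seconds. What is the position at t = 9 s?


s = t/T = 9/10 = 0.9
p(t) = p0 + (pf-p0)*s
= 1.7 + (9.3 - 1.7) * 0.9
= 8.54


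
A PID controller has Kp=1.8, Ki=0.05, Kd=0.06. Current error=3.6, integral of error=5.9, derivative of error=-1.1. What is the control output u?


u = Kp*e + Ki*int(e) + Kd*de/dt
= 1.8*3.6 + 0.05*5.9 + 0.06*(-1.1)
= 6.48 + 0.295 + -0.066
= 6.709


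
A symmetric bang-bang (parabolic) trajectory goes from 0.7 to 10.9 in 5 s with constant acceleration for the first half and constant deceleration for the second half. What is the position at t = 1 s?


Symmetric rest-to-rest: each phase covers (pf-p0)/2 in time T/2. 0.5*a*(T/2)^2 = (pf-p0)/2 => a = 4*(pf-p0)/T^2
a = 4*(10.9-0.7)/5^2 = 1.632
t = 1 is in the acceleration phase (t <= T/2).
p = p0 + 0.5*a*t^2 = 0.7 + 0.5*1.632*1^2
= 1.516


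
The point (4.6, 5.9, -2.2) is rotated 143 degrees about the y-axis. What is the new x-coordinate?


Rotation about y-axis: x' = x*cos(theta) + z*sin(theta)
= 4.6 * -0.7986 + -2.2 * 0.6018
= -4.9977


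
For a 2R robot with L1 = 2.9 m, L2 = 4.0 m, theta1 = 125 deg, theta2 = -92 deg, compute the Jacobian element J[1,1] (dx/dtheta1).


J[1,1] = -L1*sin(t1) - L2*sin(t1+t2)
= -2.9*sin(125) - 4.0*sin(33)
= -4.5541


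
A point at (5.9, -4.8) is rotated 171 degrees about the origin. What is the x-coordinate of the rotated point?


x' = x*cos(theta) - y*sin(theta)
cos(171 deg) = -0.9877, sin(171 deg) = 0.1564
x' = 5.9 * -0.9877 - -4.8 * 0.1564
= -5.8274 - -0.7509
= -5.0765


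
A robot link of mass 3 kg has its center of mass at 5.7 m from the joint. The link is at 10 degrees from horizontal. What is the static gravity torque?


tau = m*g*L*cos(angle)
= 3 * 9.81 * 5.7 * cos(10 deg)
= 3 * 9.81 * 5.7 * 0.9848
= 165.2025 Nm


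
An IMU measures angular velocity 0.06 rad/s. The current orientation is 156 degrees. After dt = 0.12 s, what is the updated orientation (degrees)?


delta_theta = w * dt = 0.06 * 0.12 = 0.0072 rad
= 0.4125 deg
theta_new = 156 + 0.4125 = 156.4125 deg


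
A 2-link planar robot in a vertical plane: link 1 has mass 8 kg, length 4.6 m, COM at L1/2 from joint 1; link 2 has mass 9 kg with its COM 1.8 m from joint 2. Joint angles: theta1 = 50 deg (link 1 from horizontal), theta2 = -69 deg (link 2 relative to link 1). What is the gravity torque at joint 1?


Horizontal distance from joint 1 to link-1 COM:
  x_c1 = (L1/2)*cos(t1) = 2.3 * 0.6428 = 1.4784 m
Horizontal distance from joint 1 to link-2 COM:
  x_c2 = L1*cos(t1) + Lc2*cos(t1+t2)
       = 4.6*0.6428 + 1.8*0.9455 = 4.6588 m
tau1 = m1*g*x_c1 + m2*g*x_c2
     = 8*9.81*1.4784 + 9*9.81*4.6588
     = 116.0257 + 411.3216
     = 527.3473 Nm


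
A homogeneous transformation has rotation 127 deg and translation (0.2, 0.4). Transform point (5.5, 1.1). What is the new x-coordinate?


x' = cos(theta)*px - sin(theta)*py + tx
= -0.6018*5.5 - 0.7986*1.1 + 0.2
= -3.9885


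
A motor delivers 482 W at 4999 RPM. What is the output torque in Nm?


omega = 4999 * 2*pi/60 = 523.4941 rad/s
tau = P / omega = 482 / 523.4941
= 0.9207 Nm


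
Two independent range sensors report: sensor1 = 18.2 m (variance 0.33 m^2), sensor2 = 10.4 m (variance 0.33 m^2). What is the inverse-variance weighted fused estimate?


w1 = (1/var1) / (1/var1 + 1/var2)
   = 3.0303 / (3.0303 + 3.0303) = 0.5
w2 = 1 - w1 = 0.5
fused = w1*s1 + w2*s2 = 9.1 + 5.2
= 14.3 m


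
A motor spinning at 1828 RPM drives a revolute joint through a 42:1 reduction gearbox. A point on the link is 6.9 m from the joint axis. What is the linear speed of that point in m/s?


omega_motor = 1828 * 2*pi/60 = 191.4277 rad/s
omega_joint = omega_motor / 42 = 4.5578 rad/s
v = omega_joint * r = 4.5578 * 6.9
= 31.4488 m/s


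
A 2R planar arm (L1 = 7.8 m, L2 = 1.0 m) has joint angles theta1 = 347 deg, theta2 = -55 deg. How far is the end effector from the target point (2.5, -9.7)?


End effector via forward kinematics:
x = L1*cos(t1) + L2*cos(t1+t2) = 7.9747
y = L1*sin(t1) + L2*sin(t1+t2) = -2.6818
Distance to target:
d = sqrt((2.5 - 7.9747)^2 + (-9.7 - -2.6818)^2)
= sqrt(29.9723 + 49.2551)
= 8.901 m


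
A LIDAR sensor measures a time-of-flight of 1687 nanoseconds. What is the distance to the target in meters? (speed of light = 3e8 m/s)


tof = 1687 ns = 1.687e-06 s
dist = c * tof / 2
= 3e8 * 1.687e-06 / 2
= 253.05 m


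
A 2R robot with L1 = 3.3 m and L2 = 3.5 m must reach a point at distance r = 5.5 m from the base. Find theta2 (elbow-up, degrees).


cos(theta2) = (r^2 - L1^2 - L2^2) / (2*L1*L2)
cos(theta2) = (30.25 - 10.89 - 12.25) / 23.1
cos(theta2) = 0.307792
theta2 = 72.0738 degrees


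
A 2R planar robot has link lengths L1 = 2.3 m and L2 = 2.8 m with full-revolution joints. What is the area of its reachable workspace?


r_max = L1 + L2 = 5.1 m
r_min = |L1 - L2| = 0.5 m
Area = pi*(r_max^2 - r_min^2)
= pi*(26.01 - 0.25)
= pi * 25.76
= 80.9274 m^2


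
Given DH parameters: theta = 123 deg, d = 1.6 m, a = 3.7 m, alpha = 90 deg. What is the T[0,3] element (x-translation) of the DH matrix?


T[0,3] = a * cos(theta)
= 3.7 * cos(123 deg)
= 3.7 * -0.5446
= -2.0152


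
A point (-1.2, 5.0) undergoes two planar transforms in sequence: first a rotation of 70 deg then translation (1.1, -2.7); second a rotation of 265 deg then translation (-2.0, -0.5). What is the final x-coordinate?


After transform 1:
x1 = cos(70)*-1.2 - sin(70)*5.0 + 1.1 = -4.0089
y1 = sin(70)*-1.2 + cos(70)*5.0 + -2.7 = -2.1175
After transform 2:
x2 = cos(265)*-4.0089 - sin(265)*-2.1175 + -2.0
= -3.7601
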